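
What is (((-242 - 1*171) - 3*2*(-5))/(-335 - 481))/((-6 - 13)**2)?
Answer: 383/294576 ≈ 0.0013002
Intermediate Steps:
(((-242 - 1*171) - 3*2*(-5))/(-335 - 481))/((-6 - 13)**2) = (((-242 - 171) - 6*(-5))/(-816))/((-19)**2) = ((-413 + 30)*(-1/816))/361 = -383*(-1/816)*(1/361) = (383/816)*(1/361) = 383/294576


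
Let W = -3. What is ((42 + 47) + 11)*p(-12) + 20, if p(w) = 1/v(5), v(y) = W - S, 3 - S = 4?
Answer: -30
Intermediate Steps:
S = -1 (S = 3 - 1*4 = 3 - 4 = -1)
v(y) = -2 (v(y) = -3 - 1*(-1) = -3 + 1 = -2)
p(w) = -½ (p(w) = 1/(-2) = -½)
((42 + 47) + 11)*p(-12) + 20 = ((42 + 47) + 11)*(-½) + 20 = (89 + 11)*(-½) + 20 = 100*(-½) + 20 = -50 + 20 = -30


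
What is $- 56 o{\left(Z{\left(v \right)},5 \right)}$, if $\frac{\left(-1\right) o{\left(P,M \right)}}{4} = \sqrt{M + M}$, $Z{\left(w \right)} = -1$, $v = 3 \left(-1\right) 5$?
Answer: $224 \sqrt{10} \approx 708.35$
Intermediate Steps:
$v = -15$ ($v = \left(-3\right) 5 = -15$)
$o{\left(P,M \right)} = - 4 \sqrt{2} \sqrt{M}$ ($o{\left(P,M \right)} = - 4 \sqrt{M + M} = - 4 \sqrt{2 M} = - 4 \sqrt{2} \sqrt{M}$)
$- 56 o{\left(Z{\left(v \right)},5 \right)} = - 56 \left(- 4 \sqrt{2} \sqrt{5}\right) = - 56 \left(- 4 \sqrt{10}\right) = 224 \sqrt{10}$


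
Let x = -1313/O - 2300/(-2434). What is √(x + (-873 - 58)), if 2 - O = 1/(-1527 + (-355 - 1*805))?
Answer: I*√2715312360576310/1308275 ≈ 39.83*I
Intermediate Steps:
O = 5375/2687 (O = 2 - 1/(-1527 + (-355 - 1*805)) = 2 - 1/(-1527 + (-355 - 805)) = 2 - 1/(-1527 - 1160) = 2 - 1/(-2687) = 2 - 1*(-1/2687) = 2 + 1/2687 = 5375/2687 ≈ 2.0004)
x = -4287432477/6541375 (x = -1313/5375/2687 - 2300/(-2434) = -1313*2687/5375 - 2300*(-1/2434) = -3528031/5375 + 1150/1217 = -4287432477/6541375 ≈ -655.43)
√(x + (-873 - 58)) = √(-4287432477/6541375 + (-873 - 58)) = √(-4287432477/6541375 - 931) = √(-10377452602/6541375) = I*√2715312360576310/1308275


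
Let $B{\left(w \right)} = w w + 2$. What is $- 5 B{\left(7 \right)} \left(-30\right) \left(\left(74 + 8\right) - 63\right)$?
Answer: $145350$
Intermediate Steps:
$B{\left(w \right)} = 2 + w^{2}$ ($B{\left(w \right)} = w^{2} + 2 = 2 + w^{2}$)
$- 5 B{\left(7 \right)} \left(-30\right) \left(\left(74 + 8\right) - 63\right) = - 5 \left(2 + 7^{2}\right) \left(-30\right) \left(\left(74 + 8\right) - 63\right) = - 5 \left(2 + 49\right) \left(-30\right) \left(82 - 63\right) = \left(-5\right) 51 \left(-30\right) 19 = \left(-255\right) \left(-30\right) 19 = 7650 \cdot 19 = 145350$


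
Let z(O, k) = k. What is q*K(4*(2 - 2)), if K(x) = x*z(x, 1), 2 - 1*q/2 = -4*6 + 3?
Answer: 0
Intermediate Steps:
q = 46 (q = 4 - 2*(-4*6 + 3) = 4 - 2*(-24 + 3) = 4 - 2*(-21) = 4 + 42 = 46)
K(x) = x (K(x) = x*1 = x)
q*K(4*(2 - 2)) = 46*(4*(2 - 2)) = 46*(4*0) = 46*0 = 0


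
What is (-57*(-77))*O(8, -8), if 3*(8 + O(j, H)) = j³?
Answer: 713944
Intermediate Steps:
O(j, H) = -8 + j³/3
(-57*(-77))*O(8, -8) = (-57*(-77))*(-8 + (⅓)*8³) = 4389*(-8 + (⅓)*512) = 4389*(-8 + 512/3) = 4389*(488/3) = 713944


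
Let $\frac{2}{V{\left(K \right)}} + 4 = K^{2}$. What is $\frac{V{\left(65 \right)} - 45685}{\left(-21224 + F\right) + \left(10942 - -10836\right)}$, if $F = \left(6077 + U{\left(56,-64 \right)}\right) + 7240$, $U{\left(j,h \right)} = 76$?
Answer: $- \frac{192836383}{58870287} \approx -3.2756$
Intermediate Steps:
$F = 13393$ ($F = \left(6077 + 76\right) + 7240 = 6153 + 7240 = 13393$)
$V{\left(K \right)} = \frac{2}{-4 + K^{2}}$
$\frac{V{\left(65 \right)} - 45685}{\left(-21224 + F\right) + \left(10942 - -10836\right)} = \frac{\frac{2}{-4 + 65^{2}} - 45685}{\left(-21224 + 13393\right) + \left(10942 - -10836\right)} = \frac{\frac{2}{-4 + 4225} - 45685}{-7831 + \left(10942 + 10836\right)} = \frac{\frac{2}{4221} - 45685}{-7831 + 21778} = \frac{2 \cdot \frac{1}{4221} - 45685}{13947} = \left(\frac{2}{4221} - 45685\right) \frac{1}{13947} = \left(- \frac{192836383}{4221}\right) \frac{1}{13947} = - \frac{192836383}{58870287}$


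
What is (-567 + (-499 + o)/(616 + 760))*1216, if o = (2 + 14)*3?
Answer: -29664434/43 ≈ -6.8987e+5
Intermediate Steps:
o = 48 (o = 16*3 = 48)
(-567 + (-499 + o)/(616 + 760))*1216 = (-567 + (-499 + 48)/(616 + 760))*1216 = (-567 - 451/1376)*1216 = -780643/1376*1216 = -29664434/43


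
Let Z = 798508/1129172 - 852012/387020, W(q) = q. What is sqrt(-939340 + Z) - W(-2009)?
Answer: 2009 + I*sqrt(5791421707906854735917510)/2483023565 ≈ 2009.0 + 969.2*I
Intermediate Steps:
Z = -40814345494/27313259215 (Z = 798508*(1/1129172) - 852012*1/387020 = 199627/282293 - 213003/96755 = -40814345494/27313259215 ≈ -1.4943)
sqrt(-939340 + Z) - W(-2009) = sqrt(-939340 - 40814345494/27313259215) - 1*(-2009) = sqrt(-25656477725363594/27313259215) + 2009 = I*sqrt(5791421707906854735917510)/2483023565 + 2009 = 2009 + I*sqrt(5791421707906854735917510)/2483023565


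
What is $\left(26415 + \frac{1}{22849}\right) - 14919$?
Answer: $\frac{262672105}{22849} \approx 11496.0$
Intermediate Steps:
$\left(26415 + \frac{1}{22849}\right) - 14919 = \frac{603556336}{22849} - 14919 = \frac{262672105}{22849}$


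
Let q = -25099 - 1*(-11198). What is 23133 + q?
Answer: 9232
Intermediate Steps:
q = -13901 (q = -25099 + 11198 = -13901)
23133 + q = 23133 - 13901 = 9232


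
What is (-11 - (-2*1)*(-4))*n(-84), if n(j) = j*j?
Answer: -134064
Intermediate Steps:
n(j) = j²
(-11 - (-2*1)*(-4))*n(-84) = (-11 - (-2*1)*(-4))*(-84)² = (-11 - (-2)*(-4))*7056 = (-11 - 1*8)*7056 = (-11 - 8)*7056 = -19*7056 = -134064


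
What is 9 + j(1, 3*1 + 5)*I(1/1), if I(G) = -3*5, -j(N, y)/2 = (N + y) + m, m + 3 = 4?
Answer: 309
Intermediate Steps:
m = 1 (m = -3 + 4 = 1)
j(N, y) = -2 - 2*N - 2*y (j(N, y) = -2*((N + y) + 1) = -2*(1 + N + y) = -2 - 2*N - 2*y)
I(G) = -15
9 + j(1, 3*1 + 5)*I(1/1) = 9 + (-2 - 2*1 - 2*(3*1 + 5))*(-15) = 9 + (-2 - 2 - 2*(3 + 5))*(-15) = 9 + (-2 - 2 - 2*8)*(-15) = 9 + (-2 - 2 - 16)*(-15) = 9 - 20*(-15) = 9 + 300 = 309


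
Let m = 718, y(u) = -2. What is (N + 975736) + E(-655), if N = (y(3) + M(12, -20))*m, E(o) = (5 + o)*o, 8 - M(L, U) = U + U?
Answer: 1434514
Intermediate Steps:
M(L, U) = 8 - 2*U (M(L, U) = 8 - (U + U) = 8 - 2*U)
E(o) = o*(5 + o)
N = 33028 (N = (-2 + (8 - 2*(-20)))*718 = (-2 + (8 + 40))*718 = (-2 + 48)*718 = 46*718 = 33028)
(N + 975736) + E(-655) = (33028 + 975736) - 655*(5 - 655) = 1008764 - 655*(-650) = 1008764 + 425750 = 1434514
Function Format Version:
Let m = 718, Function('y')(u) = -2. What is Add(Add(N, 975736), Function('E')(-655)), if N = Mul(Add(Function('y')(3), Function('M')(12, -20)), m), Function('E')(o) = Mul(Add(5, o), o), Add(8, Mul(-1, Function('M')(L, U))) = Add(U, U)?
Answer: 1434514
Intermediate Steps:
Function('M')(L, U) = Add(8, Mul(-2, U)) (Function('M')(L, U) = Add(8, Mul(-1, Add(U, U))) = Add(8, Mul(-1, Mul(2, U))) = Add(8, Mul(-2, U)))
Function('E')(o) = Mul(o, Add(5, o))
N = 33028 (N = Mul(Add(-2, Add(8, Mul(-2, -20))), 718) = Mul(Add(-2, Add(8, 40)), 718) = Mul(Add(-2, 48), 718) = Mul(46, 718) = 33028)
Add(Add(N, 975736), Function('E')(-655)) = Add(Add(33028, 975736), Mul(-655, Add(5, -655))) = Add(1008764, Mul(-655, -650)) = Add(1008764, 425750) = 1434514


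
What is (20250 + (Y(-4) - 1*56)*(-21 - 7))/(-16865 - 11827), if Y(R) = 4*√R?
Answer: -10909/14346 + 56*I/7173 ≈ -0.76042 + 0.0078071*I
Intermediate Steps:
(20250 + (Y(-4) - 1*56)*(-21 - 7))/(-16865 - 11827) = (20250 + (4*√(-4) - 1*56)*(-21 - 7))/(-16865 - 11827) = (20250 + (4*(2*I) - 56)*(-28))/(-28692) = (20250 + (8*I - 56)*(-28))*(-1/28692) = (20250 + (-56 + 8*I)*(-28))*(-1/28692) = (20250 + (1568 - 224*I))*(-1/28692) = (21818 - 224*I)*(-1/28692) = -10909/14346 + 56*I/7173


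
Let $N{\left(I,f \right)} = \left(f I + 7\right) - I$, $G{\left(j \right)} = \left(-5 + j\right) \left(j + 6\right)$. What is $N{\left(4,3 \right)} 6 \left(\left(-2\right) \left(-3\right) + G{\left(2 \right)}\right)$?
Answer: $-1620$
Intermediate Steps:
$G{\left(j \right)} = \left(-5 + j\right) \left(6 + j\right)$
$N{\left(I,f \right)} = 7 - I + I f$ ($N{\left(I,f \right)} = \left(I f + 7\right) - I = \left(7 + I f\right) - I = 7 - I + I f$)
$N{\left(4,3 \right)} 6 \left(\left(-2\right) \left(-3\right) + G{\left(2 \right)}\right) = \left(7 - 4 + 4 \cdot 3\right) 6 \left(\left(-2\right) \left(-3\right) + \left(-30 + 2 + 2^{2}\right)\right) = \left(7 - 4 + 12\right) 6 \left(6 + \left(-30 + 2 + 4\right)\right) = 15 \cdot 6 \left(6 - 24\right) = 90 \left(-18\right) = -1620$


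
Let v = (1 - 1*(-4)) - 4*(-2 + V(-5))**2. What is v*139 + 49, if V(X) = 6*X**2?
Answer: -12177880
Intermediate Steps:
v = -87611 (v = (1 - 1*(-4)) - 4*(-2 + 6*(-5)**2)**2 = (1 + 4) - 4*(-2 + 6*25)**2 = 5 - 4*(-2 + 150)**2 = 5 - 4*148**2 = 5 - 4*21904 = 5 - 87616 = -87611)
v*139 + 49 = -87611*139 + 49 = -12177929 + 49 = -12177880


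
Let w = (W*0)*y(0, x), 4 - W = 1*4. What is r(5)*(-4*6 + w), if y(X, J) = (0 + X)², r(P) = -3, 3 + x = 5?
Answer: 72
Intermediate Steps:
x = 2 (x = -3 + 5 = 2)
y(X, J) = X²
W = 0 (W = 4 - 4 = 0)
w = 0 (w = (0*0)*0² = 0*0 = 0)
r(5)*(-4*6 + w) = -3*(-4*6 + 0) = -3*(-24 + 0) = -3*(-24) = 72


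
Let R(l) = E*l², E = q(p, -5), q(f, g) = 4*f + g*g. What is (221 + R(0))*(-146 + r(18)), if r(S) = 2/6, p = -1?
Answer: -96577/3 ≈ -32192.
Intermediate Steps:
q(f, g) = g² + 4*f (q(f, g) = 4*f + g² = g² + 4*f)
E = 21 (E = (-5)² + 4*(-1) = 25 - 4 = 21)
R(l) = 21*l²
r(S) = ⅓ (r(S) = 2*(⅙) = ⅓)
(221 + R(0))*(-146 + r(18)) = (221 + 21*0²)*(-146 + ⅓) = (221 + 21*0)*(-437/3) = (221 + 0)*(-437/3) = 221*(-437/3) = -96577/3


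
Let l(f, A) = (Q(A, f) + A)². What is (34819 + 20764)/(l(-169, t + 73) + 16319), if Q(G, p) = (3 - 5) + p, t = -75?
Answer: 55583/46248 ≈ 1.2018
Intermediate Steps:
Q(G, p) = -2 + p
l(f, A) = (-2 + A + f)² (l(f, A) = ((-2 + f) + A)² = (-2 + A + f)²)
(34819 + 20764)/(l(-169, t + 73) + 16319) = (34819 + 20764)/((-2 + (-75 + 73) - 169)² + 16319) = 55583/((-2 - 2 - 169)² + 16319) = 55583/((-173)² + 16319) = 55583/(29929 + 16319) = 55583/46248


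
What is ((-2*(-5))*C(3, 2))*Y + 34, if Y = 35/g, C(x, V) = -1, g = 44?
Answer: 573/22 ≈ 26.045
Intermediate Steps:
Y = 35/44 ≈ 0.79545
((-2*(-5))*C(3, 2))*Y + 34 = (-2*(-5)*(-1))*(35/44) + 34 = (10*(-1))*(35/44) + 34 = -10*35/44 + 34 = -175/22 + 34 = 573/22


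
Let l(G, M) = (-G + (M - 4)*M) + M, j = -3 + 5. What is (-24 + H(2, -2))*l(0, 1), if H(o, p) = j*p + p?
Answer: 60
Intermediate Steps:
j = 2
l(G, M) = M - G + M*(-4 + M) (l(G, M) = (-G + (-4 + M)*M) + M = (-G + M*(-4 + M)) + M = M - G + M*(-4 + M))
H(o, p) = 3*p (H(o, p) = 2*p + p = 3*p)
(-24 + H(2, -2))*l(0, 1) = (-24 + 3*(-2))*(1² - 1*0 - 3*1) = (-24 - 6)*(1 + 0 - 3) = -30*(-2) = 60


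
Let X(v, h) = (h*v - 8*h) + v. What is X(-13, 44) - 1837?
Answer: -2774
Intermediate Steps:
X(v, h) = v - 8*h + h*v (X(v, h) = (-8*h + h*v) + v = v - 8*h + h*v)
X(-13, 44) - 1837 = (-13 - 8*44 + 44*(-13)) - 1837 = (-13 - 352 - 572) - 1837 = -937 - 1837 = -2774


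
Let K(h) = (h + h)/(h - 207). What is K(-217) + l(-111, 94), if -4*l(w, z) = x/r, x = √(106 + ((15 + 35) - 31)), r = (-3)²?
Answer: 217/212 - 5*√5/36 ≈ 0.71302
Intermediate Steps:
K(h) = 2*h/(-207 + h) (K(h) = (2*h)/(-207 + h) = 2*h/(-207 + h))
r = 9
x = 5*√5 (x = √(106 + (50 - 31)) = √(106 + 19) = √125 = 5*√5 ≈ 11.180)
l(w, z) = -5*√5/36 (l(w, z) = -5*√5/(4*9) = -5*√5/36)
K(-217) + l(-111, 94) = 2*(-217)/(-207 - 217) - 5*√5/36 = 2*(-217)/(-424) - 5*√5/36 = 2*(-217)*(-1/424) - 5*√5/36 = 217/212 - 5*√5/36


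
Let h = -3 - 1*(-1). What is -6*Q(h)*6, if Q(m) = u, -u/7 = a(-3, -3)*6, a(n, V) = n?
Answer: -4536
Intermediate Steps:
h = -2 (h = -3 + 1 = -2)
u = 126 (u = -(-21)*6 = -7*(-18) = 126)
Q(m) = 126
-6*Q(h)*6 = -6*126*6 = -756*6 = -4536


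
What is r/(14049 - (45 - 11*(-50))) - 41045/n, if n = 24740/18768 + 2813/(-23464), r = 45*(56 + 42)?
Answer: -1085624294777925/31695280121 ≈ -34252.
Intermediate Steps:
r = 4410 (r = 45*98 = 4410)
n = 32981561/27523272 (n = 24740*(1/18768) + 2813*(-1/23464) = 6185/4692 - 2813/23464 = 32981561/27523272 ≈ 1.1983)
r/(14049 - (45 - 11*(-50))) - 41045/n = 4410/(14049 - (45 - 11*(-50))) - 41045/32981561/27523272 = 4410/(14049 - (45 + 550)) - 41045*27523272/32981561 = 4410/(14049 - 1*595) - 1129692699240/32981561 = 4410/(14049 - 595) - 1129692699240/32981561 = 4410/13454 - 1129692699240/32981561 = 4410*(1/13454) - 1129692699240/32981561 = 315/961 - 1129692699240/32981561 = -1085624294777925/31695280121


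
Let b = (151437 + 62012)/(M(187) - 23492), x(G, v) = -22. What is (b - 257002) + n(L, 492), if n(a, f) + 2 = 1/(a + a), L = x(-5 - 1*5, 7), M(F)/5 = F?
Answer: -255087940345/992508 ≈ -2.5701e+5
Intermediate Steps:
M(F) = 5*F
L = -22
b = -213449/22557 (b = (151437 + 62012)/(5*187 - 23492) = 213449/(935 - 23492) = 213449/(-22557) = 213449*(-1/22557) = -213449/22557 ≈ -9.4626)
n(a, f) = -2 + 1/(2*a) (n(a, f) = -2 + 1/(a + a) = -2 + 1/(2*a))
(b - 257002) + n(L, 492) = (-213449/22557 - 257002) + (-2 + (½)/(-22)) = -5797407563/22557 + (-2 + (½)*(-1/22)) = -5797407563/22557 + (-2 - 1/44) = -5797407563/22557 - 89/44 = -255087940345/992508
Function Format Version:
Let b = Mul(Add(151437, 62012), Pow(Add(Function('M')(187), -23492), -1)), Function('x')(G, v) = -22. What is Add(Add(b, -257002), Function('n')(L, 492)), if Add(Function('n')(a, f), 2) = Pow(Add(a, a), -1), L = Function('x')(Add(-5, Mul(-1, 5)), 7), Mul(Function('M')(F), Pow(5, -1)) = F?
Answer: Rational(-255087940345, 992508) ≈ -2.5701e+5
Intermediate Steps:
Function('M')(F) = Mul(5, F)
L = -22
b = Rational(-213449, 22557) (b = Mul(Add(151437, 62012), Pow(Add(Mul(5, 187), -23492), -1)) = Mul(213449, Pow(Add(935, -23492), -1)) = Mul(213449, Pow(-22557, -1)) = Mul(213449, Rational(-1, 22557)) = Rational(-213449, 22557) ≈ -9.4626)
Function('n')(a, f) = Add(-2, Mul(Rational(1, 2), Pow(a, -1))) (Function('n')(a, f) = Add(-2, Pow(Add(a, a), -1)) = Add(-2, Pow(Mul(2, a), -1)) = Add(-2, Mul(Rational(1, 2), Pow(a, -1))))
Add(Add(b, -257002), Function('n')(L, 492)) = Add(Add(Rational(-213449, 22557), -257002), Add(-2, Mul(Rational(1, 2), Pow(-22, -1)))) = Add(Rational(-5797407563, 22557), Add(-2, Mul(Rational(1, 2), Rational(-1, 22)))) = Add(Rational(-5797407563, 22557), Add(-2, Rational(-1, 44))) = Add(Rational(-5797407563, 22557), Rational(-89, 44)) = Rational(-255087940345, 992508)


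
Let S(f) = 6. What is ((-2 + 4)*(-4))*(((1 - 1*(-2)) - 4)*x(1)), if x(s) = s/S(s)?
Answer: 4/3 ≈ 1.3333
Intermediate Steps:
x(s) = s/6
((-2 + 4)*(-4))*(((1 - 1*(-2)) - 4)*x(1)) = ((-2 + 4)*(-4))*(((1 - 1*(-2)) - 4)*((⅙)*1)) = (2*(-4))*(((1 + 2) - 4)*(⅙)) = -8*(3 - 4)/6 = -(-8)/6 = -8*(-⅙) = 4/3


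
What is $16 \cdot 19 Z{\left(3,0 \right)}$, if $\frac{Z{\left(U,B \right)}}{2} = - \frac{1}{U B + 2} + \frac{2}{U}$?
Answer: $\frac{304}{3} \approx 101.33$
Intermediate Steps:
$Z{\left(U,B \right)} = - \frac{2}{2 + B U} + \frac{4}{U}$ ($Z{\left(U,B \right)} = 2 \left(- \frac{1}{U B + 2} + \frac{2}{U}\right) = 2 \left(- \frac{1}{B U + 2} + \frac{2}{U}\right) = 2 \left(- \frac{1}{2 + B U} + \frac{2}{U}\right) = - \frac{2}{2 + B U} + \frac{4}{U}$)
$16 \cdot 19 Z{\left(3,0 \right)} = 16 \cdot 19 \frac{2 \left(4 - 3 + 2 \cdot 0 \cdot 3\right)}{3 \left(2 + 0 \cdot 3\right)} = 304 \cdot 2 \cdot \frac{1}{3} \frac{1}{2 + 0} \left(4 - 3 + 0\right) = 304 \cdot 2 \cdot \frac{1}{3} \cdot \frac{1}{2} \cdot 1 = 304 \cdot \frac{1}{3} = \frac{304}{3}$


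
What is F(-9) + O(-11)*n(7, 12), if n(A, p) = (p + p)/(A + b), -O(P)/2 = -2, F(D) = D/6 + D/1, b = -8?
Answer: -213/2 ≈ -106.50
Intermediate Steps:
F(D) = 7*D/6 (F(D) = D*(⅙) + D*1 = D/6 + D = 7*D/6)
O(P) = 4 (O(P) = -2*(-2) = 4)
n(A, p) = 2*p/(-8 + A) (n(A, p) = (p + p)/(A - 8) = (2*p)/(-8 + A) = 2*p/(-8 + A))
F(-9) + O(-11)*n(7, 12) = (7/6)*(-9) + 4*(2*12/(-8 + 7)) = -21/2 + 4*(2*12/(-1)) = -21/2 + 4*(2*12*(-1)) = -21/2 + 4*(-24) = -21/2 - 96 = -213/2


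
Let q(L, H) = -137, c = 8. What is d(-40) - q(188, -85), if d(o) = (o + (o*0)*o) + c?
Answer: 105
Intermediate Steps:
d(o) = 8 + o (d(o) = (o + (o*0)*o) + 8 = (o + 0*o) + 8 = (o + 0) + 8 = o + 8 = 8 + o)
d(-40) - q(188, -85) = (8 - 40) - 1*(-137) = -32 + 137 = 105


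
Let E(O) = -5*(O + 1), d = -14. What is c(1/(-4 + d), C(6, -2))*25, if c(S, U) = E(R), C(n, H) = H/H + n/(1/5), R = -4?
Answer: 375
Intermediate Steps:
C(n, H) = 1 + 5*n (C(n, H) = 1 + n/(1/5) = 1 + n*5 = 1 + 5*n)
E(O) = -5 - 5*O (E(O) = -5*(1 + O) = -5 - 5*O)
c(S, U) = 15 (c(S, U) = -5 - 5*(-4) = -5 + 20 = 15)
c(1/(-4 + d), C(6, -2))*25 = 15*25 = 375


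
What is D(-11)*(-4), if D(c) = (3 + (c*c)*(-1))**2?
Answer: -55696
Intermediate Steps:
D(c) = (3 - c**2)**2 (D(c) = (3 + c**2*(-1))**2 = (3 - c**2)**2)
D(-11)*(-4) = (-3 + (-11)**2)**2*(-4) = (-3 + 121)**2*(-4) = 118**2*(-4) = 13924*(-4) = -55696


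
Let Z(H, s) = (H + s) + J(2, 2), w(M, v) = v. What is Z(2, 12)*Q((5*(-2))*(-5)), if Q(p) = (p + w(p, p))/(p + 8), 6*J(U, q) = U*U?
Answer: 2200/87 ≈ 25.287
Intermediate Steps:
J(U, q) = U²/6 (J(U, q) = (U*U)/6 = U²/6)
Z(H, s) = ⅔ + H + s (Z(H, s) = (H + s) + (⅙)*2² = (H + s) + (⅙)*4 = (H + s) + ⅔ = ⅔ + H + s)
Q(p) = 2*p/(8 + p) (Q(p) = (p + p)/(p + 8) = (2*p)/(8 + p) = 2*p/(8 + p))
Z(2, 12)*Q((5*(-2))*(-5)) = (⅔ + 2 + 12)*(2*((5*(-2))*(-5))/(8 + (5*(-2))*(-5))) = 44*(2*(-10*(-5))/(8 - 10*(-5)))/3 = 44*(2*50/(8 + 50))/3 = 44*(2*50/58)/3 = 44*(2*50*(1/58))/3 = (44/3)*(50/29) = 2200/87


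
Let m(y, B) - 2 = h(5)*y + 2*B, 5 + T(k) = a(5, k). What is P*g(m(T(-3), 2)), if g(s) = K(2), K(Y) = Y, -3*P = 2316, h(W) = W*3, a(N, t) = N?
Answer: -1544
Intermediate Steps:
h(W) = 3*W
P = -772 (P = -⅓*2316 = -772)
T(k) = 0 (T(k) = -5 + 5 = 0)
m(y, B) = 2 + 2*B + 15*y (m(y, B) = 2 + ((3*5)*y + 2*B) = 2 + (15*y + 2*B) = 2 + (2*B + 15*y) = 2 + 2*B + 15*y)
g(s) = 2
P*g(m(T(-3), 2)) = -772*2 = -1544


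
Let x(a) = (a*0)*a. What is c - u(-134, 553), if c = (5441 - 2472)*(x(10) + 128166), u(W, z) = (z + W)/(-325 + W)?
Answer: 174660908405/459 ≈ 3.8053e+8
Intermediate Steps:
x(a) = 0 (x(a) = 0*a = 0)
u(W, z) = (W + z)/(-325 + W)
c = 380524854 (c = (5441 - 2472)*(0 + 128166) = 2969*128166 = 380524854)
c - u(-134, 553) = 380524854 - (-134 + 553)/(-325 - 134) = 380524854 - 419/(-459) = 380524854 - (-1)*419/459 = 380524854 - 1*(-419/459) = 380524854 + 419/459 = 174660908405/459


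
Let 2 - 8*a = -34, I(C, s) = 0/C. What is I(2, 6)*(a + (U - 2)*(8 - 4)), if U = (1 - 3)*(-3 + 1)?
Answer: 0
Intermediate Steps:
I(C, s) = 0
U = 4 (U = -2*(-2) = 4)
a = 9/2 (a = ¼ - ⅛*(-34) = ¼ + 17/4 = 9/2 ≈ 4.5000)
I(2, 6)*(a + (U - 2)*(8 - 4)) = 0*(9/2 + (4 - 2)*(8 - 4)) = 0*(9/2 + 2*4) = 0*(9/2 + 8) = 0*(25/2) = 0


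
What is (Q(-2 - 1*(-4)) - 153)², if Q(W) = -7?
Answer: 25600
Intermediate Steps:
(Q(-2 - 1*(-4)) - 153)² = (-7 - 153)² = (-160)² = 25600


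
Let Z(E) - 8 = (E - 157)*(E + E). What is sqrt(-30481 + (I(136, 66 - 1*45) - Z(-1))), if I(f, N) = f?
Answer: I*sqrt(30669) ≈ 175.13*I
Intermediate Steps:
Z(E) = 8 + 2*E*(-157 + E) (Z(E) = 8 + (E - 157)*(E + E) = 8 + (-157 + E)*(2*E) = 8 + 2*E*(-157 + E))
sqrt(-30481 + (I(136, 66 - 1*45) - Z(-1))) = sqrt(-30481 + (136 - (8 - 314*(-1) + 2*(-1)**2))) = sqrt(-30481 + (136 - (8 + 314 + 2*1))) = sqrt(-30481 + (136 - (8 + 314 + 2))) = sqrt(-30481 + (136 - 1*324)) = sqrt(-30481 + (136 - 324)) = sqrt(-30481 - 188) = sqrt(-30669) = I*sqrt(30669)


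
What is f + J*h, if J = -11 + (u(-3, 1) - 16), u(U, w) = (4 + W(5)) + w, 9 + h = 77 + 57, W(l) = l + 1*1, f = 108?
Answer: -1892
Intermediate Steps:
W(l) = 1 + l (W(l) = l + 1 = 1 + l)
h = 125 (h = -9 + (77 + 57) = -9 + 134 = 125)
u(U, w) = 10 + w (u(U, w) = (4 + (1 + 5)) + w = (4 + 6) + w = 10 + w)
J = -16 (J = -11 + ((10 + 1) - 16) = -11 + (11 - 16) = -11 - 5 = -16)
f + J*h = 108 - 16*125 = 108 - 2000 = -1892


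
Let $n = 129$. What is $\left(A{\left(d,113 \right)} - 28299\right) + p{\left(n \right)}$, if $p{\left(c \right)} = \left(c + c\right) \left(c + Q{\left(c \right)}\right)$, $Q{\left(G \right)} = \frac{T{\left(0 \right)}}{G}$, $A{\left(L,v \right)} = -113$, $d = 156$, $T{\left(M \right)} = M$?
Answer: $4870$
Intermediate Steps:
$Q{\left(G \right)} = 0$ ($Q{\left(G \right)} = \frac{0}{G} = 0$)
$p{\left(c \right)} = 2 c^{2}$ ($p{\left(c \right)} = \left(c + c\right) \left(c + 0\right) = 2 c c = 2 c^{2}$)
$\left(A{\left(d,113 \right)} - 28299\right) + p{\left(n \right)} = \left(-113 - 28299\right) + 2 \cdot 129^{2} = -28412 + 2 \cdot 16641 = -28412 + 33282 = 4870$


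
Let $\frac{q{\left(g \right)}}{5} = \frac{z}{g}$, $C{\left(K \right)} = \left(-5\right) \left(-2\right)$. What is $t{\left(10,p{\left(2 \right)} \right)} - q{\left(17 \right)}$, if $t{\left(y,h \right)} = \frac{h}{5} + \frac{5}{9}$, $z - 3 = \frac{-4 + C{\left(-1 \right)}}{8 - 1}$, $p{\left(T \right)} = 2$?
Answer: $- \frac{958}{5355} \approx -0.1789$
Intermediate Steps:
$C{\left(K \right)} = 10$
$z = \frac{27}{7}$ ($z = 3 + \frac{-4 + 10}{8 - 1} = 3 + \frac{6}{7} = \frac{27}{7} \approx 3.8571$)
$t{\left(y,h \right)} = \frac{5}{9} + \frac{h}{5}$ ($t{\left(y,h \right)} = h \frac{1}{5} + 5 \cdot \frac{1}{9} = \frac{h}{5} + \frac{5}{9} = \frac{5}{9} + \frac{h}{5}$)
$q{\left(g \right)} = \frac{135}{7 g}$ ($q{\left(g \right)} = 5 \frac{27}{7 g} = \frac{135}{7 g}$)
$t{\left(10,p{\left(2 \right)} \right)} - q{\left(17 \right)} = \left(\frac{5}{9} + \frac{1}{5} \cdot 2\right) - \frac{135}{7 \cdot 17} = \left(\frac{5}{9} + \frac{2}{5}\right) - \frac{135}{7} \cdot \frac{1}{17} = \frac{43}{45} - \frac{135}{119} = - \frac{958}{5355}$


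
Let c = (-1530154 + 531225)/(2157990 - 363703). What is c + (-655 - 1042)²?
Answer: 5167202852254/1794287 ≈ 2.8798e+6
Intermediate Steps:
c = -998929/1794287 ≈ -0.55673
c + (-655 - 1042)² = -998929/1794287 + (-655 - 1042)² = -998929/1794287 + (-1697)² = -998929/1794287 + 2879809 = 5167202852254/1794287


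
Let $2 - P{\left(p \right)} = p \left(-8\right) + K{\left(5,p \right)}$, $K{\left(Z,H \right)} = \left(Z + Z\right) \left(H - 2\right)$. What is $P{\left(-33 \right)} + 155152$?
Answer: $155240$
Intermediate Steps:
$K{\left(Z,H \right)} = 2 Z \left(-2 + H\right)$
$P{\left(p \right)} = 22 - 2 p$ ($P{\left(p \right)} = 2 - \left(p \left(-8\right) + 2 \cdot 5 \left(-2 + p\right)\right) = 2 - \left(- 8 p + \left(-20 + 10 p\right)\right) = 2 - \left(-20 + 2 p\right) = 22 - 2 p$)
$P{\left(-33 \right)} + 155152 = \left(22 - -66\right) + 155152 = \left(22 + 66\right) + 155152 = 88 + 155152 = 155240$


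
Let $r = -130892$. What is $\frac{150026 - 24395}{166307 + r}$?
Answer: $\frac{13959}{3935} \approx 3.5474$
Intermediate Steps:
$\frac{150026 - 24395}{166307 + r} = \frac{150026 - 24395}{166307 - 130892} = \frac{125631}{35415} = 125631 \cdot \frac{1}{35415} = \frac{13959}{3935}$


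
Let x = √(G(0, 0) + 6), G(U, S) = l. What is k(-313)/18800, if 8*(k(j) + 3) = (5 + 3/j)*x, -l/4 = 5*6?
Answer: -3/18800 + 781*I*√114/23537600 ≈ -0.00015957 + 0.00035428*I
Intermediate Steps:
l = -120 (l = -20*6 = -4*30 = -120)
G(U, S) = -120
x = I*√114 (x = √(-120 + 6) = √(-114) = I*√114 ≈ 10.677*I)
k(j) = -3 + I*√114*(5 + 3/j)/8 (k(j) = -3 + ((5 + 3/j)*(I*√114))/8 = -3 + (I*√114*(5 + 3/j))/8 = -3 + I*√114*(5 + 3/j)/8)
k(-313)/18800 = ((⅛)*(-1*(-313)*(24 - 5*I*√114) + 3*I*√114)/(-313))/18800 = ((⅛)*(-1/313)*((7512 - 1565*I*√114) + 3*I*√114))*(1/18800) = ((⅛)*(-1/313)*(7512 - 1562*I*√114))*(1/18800) = (-3 + 781*I*√114/1252)*(1/18800) = -3/18800 + 781*I*√114/23537600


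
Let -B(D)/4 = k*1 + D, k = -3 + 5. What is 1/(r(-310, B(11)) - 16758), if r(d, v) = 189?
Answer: -1/16569 ≈ -6.0354e-5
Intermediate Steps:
k = 2
B(D) = -8 - 4*D (B(D) = -4*(2*1 + D) = -4*(2 + D) = -8 - 4*D)
1/(r(-310, B(11)) - 16758) = 1/(189 - 16758) = 1/(-16569) = -1/16569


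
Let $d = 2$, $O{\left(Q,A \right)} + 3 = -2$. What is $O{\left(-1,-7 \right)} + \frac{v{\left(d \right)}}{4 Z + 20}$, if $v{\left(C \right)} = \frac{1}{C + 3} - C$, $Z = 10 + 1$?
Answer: $- \frac{1609}{320} \approx -5.0281$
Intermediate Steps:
$Z = 11$
$O{\left(Q,A \right)} = -5$ ($O{\left(Q,A \right)} = -3 - 2 = -5$)
$v{\left(C \right)} = \frac{1}{3 + C} - C$
$O{\left(-1,-7 \right)} + \frac{v{\left(d \right)}}{4 Z + 20} = -5 + \frac{\frac{1}{3 + 2} \left(1 - 2^{2} - 6\right)}{4 \cdot 11 + 20} = -5 + \frac{\frac{1}{5} \left(1 - 4 - 6\right)}{44 + 20} = -5 + \frac{\frac{1}{5} \left(1 - 4 - 6\right)}{64} = -5 + \frac{\frac{1}{5} \left(-9\right)}{64} = -5 + \frac{1}{64} \left(- \frac{9}{5}\right) = -5 - \frac{9}{320} = - \frac{1609}{320}$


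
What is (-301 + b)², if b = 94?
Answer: 42849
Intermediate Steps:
(-301 + b)² = (-301 + 94)² = (-207)² = 42849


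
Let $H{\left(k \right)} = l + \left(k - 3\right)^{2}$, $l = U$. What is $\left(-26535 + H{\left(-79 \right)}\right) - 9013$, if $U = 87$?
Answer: $-28737$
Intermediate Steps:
$l = 87$
$H{\left(k \right)} = 87 + \left(-3 + k\right)^{2}$ ($H{\left(k \right)} = 87 + \left(k - 3\right)^{2} = 87 + \left(-3 + k\right)^{2}$)
$\left(-26535 + H{\left(-79 \right)}\right) - 9013 = \left(-26535 + \left(87 + \left(-3 - 79\right)^{2}\right)\right) - 9013 = \left(-26535 + \left(87 + \left(-82\right)^{2}\right)\right) - 9013 = \left(-26535 + \left(87 + 6724\right)\right) - 9013 = \left(-26535 + 6811\right) - 9013 = -19724 - 9013 = -28737$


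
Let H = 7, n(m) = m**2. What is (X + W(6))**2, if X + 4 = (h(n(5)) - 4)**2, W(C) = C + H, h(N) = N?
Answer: 202500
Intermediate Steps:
W(C) = 7 + C (W(C) = C + 7 = 7 + C)
X = 437 (X = -4 + (5**2 - 4)**2 = -4 + (25 - 4)**2 = -4 + 21**2 = -4 + 441 = 437)
(X + W(6))**2 = (437 + (7 + 6))**2 = (437 + 13)**2 = 450**2 = 202500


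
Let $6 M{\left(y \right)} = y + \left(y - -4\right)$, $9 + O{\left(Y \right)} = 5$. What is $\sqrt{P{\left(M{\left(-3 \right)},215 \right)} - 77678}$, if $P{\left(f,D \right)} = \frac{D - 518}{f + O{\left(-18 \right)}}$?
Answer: $\frac{i \sqrt{13115765}}{13} \approx 278.58 i$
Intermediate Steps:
$O{\left(Y \right)} = -4$ ($O{\left(Y \right)} = -9 + 5 = -4$)
$M{\left(y \right)} = \frac{2}{3} + \frac{y}{3}$ ($M{\left(y \right)} = \frac{y + \left(y - -4\right)}{6} = \frac{y + \left(y + 4\right)}{6} = \frac{y + \left(4 + y\right)}{6} = \frac{4 + 2 y}{6} = \frac{2}{3} + \frac{y}{3}$)
$P{\left(f,D \right)} = \frac{-518 + D}{-4 + f}$ ($P{\left(f,D \right)} = \frac{D - 518}{f - 4} = \frac{-518 + D}{-4 + f}$)
$\sqrt{P{\left(M{\left(-3 \right)},215 \right)} - 77678} = \sqrt{\frac{-518 + 215}{-4 + \left(\frac{2}{3} + \frac{1}{3} \left(-3\right)\right)} - 77678} = \sqrt{\frac{1}{-4 + \left(\frac{2}{3} - 1\right)} \left(-303\right) - 77678} = \sqrt{\frac{1}{-4 - \frac{1}{3}} \left(-303\right) - 77678} = \sqrt{\frac{1}{- \frac{13}{3}} \left(-303\right) - 77678} = \sqrt{\left(- \frac{3}{13}\right) \left(-303\right) - 77678} = \sqrt{\frac{909}{13} - 77678} = \sqrt{- \frac{1008905}{13}} = \frac{i \sqrt{13115765}}{13}$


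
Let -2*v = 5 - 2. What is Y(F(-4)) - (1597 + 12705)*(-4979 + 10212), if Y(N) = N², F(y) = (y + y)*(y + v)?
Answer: -74840430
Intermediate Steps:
v = -3/2 (v = -(5 - 2)/2 = -½*3 = -3/2 ≈ -1.5000)
F(y) = 2*y*(-3/2 + y) (F(y) = (y + y)*(y - 3/2) = (2*y)*(-3/2 + y) = 2*y*(-3/2 + y))
Y(F(-4)) - (1597 + 12705)*(-4979 + 10212) = (-4*(-3 + 2*(-4)))² - (1597 + 12705)*(-4979 + 10212) = (-4*(-3 - 8))² - 14302*5233 = (-4*(-11))² - 1*74842366 = 44² - 74842366 = 1936 - 74842366 = -74840430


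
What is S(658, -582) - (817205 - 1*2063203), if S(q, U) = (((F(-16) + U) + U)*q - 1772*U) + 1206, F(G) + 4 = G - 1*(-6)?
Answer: 1503384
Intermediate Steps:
F(G) = 2 + G (F(G) = -4 + (G - 1*(-6)) = -4 + (G + 6) = -4 + (6 + G) = 2 + G)
S(q, U) = 1206 - 1772*U + q*(-14 + 2*U) (S(q, U) = ((((2 - 16) + U) + U)*q - 1772*U) + 1206 = (((-14 + U) + U)*q - 1772*U) + 1206 = ((-14 + 2*U)*q - 1772*U) + 1206 = (q*(-14 + 2*U) - 1772*U) + 1206 = (-1772*U + q*(-14 + 2*U)) + 1206 = 1206 - 1772*U + q*(-14 + 2*U))
S(658, -582) - (817205 - 1*2063203) = (1206 - 1772*(-582) - 14*658 + 2*(-582)*658) - (817205 - 1*2063203) = (1206 + 1031304 - 9212 - 765912) - (817205 - 2063203) = 257386 - 1*(-1245998) = 257386 + 1245998 = 1503384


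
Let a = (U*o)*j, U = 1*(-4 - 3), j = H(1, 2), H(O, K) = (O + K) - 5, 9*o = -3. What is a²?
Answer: 196/9 ≈ 21.778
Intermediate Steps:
o = -⅓ (o = (⅑)*(-3) = -⅓ ≈ -0.33333)
H(O, K) = -5 + K + O (H(O, K) = (K + O) - 5 = -5 + K + O)
j = -2 (j = -5 + 2 + 1 = -2)
U = -7 (U = 1*(-7) = -7)
a = -14/3 (a = -7*(-⅓)*(-2) = (7/3)*(-2) = -14/3 ≈ -4.6667)
a² = (-14/3)² = 196/9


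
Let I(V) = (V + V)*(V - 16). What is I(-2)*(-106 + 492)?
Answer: 27792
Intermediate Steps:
I(V) = 2*V*(-16 + V) (I(V) = (2*V)*(-16 + V) = 2*V*(-16 + V))
I(-2)*(-106 + 492) = (2*(-2)*(-16 - 2))*(-106 + 492) = (2*(-2)*(-18))*386 = 72*386 = 27792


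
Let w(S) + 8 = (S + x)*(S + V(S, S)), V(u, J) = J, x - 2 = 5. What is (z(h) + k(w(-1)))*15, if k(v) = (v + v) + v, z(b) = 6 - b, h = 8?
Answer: -930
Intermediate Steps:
x = 7 (x = 2 + 5 = 7)
w(S) = -8 + 2*S*(7 + S) (w(S) = -8 + (S + 7)*(S + S) = -8 + (7 + S)*(2*S) = -8 + 2*S*(7 + S))
k(v) = 3*v (k(v) = 2*v + v = 3*v)
(z(h) + k(w(-1)))*15 = ((6 - 1*8) + 3*(-8 + 2*(-1)**2 + 14*(-1)))*15 = ((6 - 8) + 3*(-8 + 2*1 - 14))*15 = (-2 + 3*(-8 + 2 - 14))*15 = (-2 + 3*(-20))*15 = (-2 - 60)*15 = -62*15 = -930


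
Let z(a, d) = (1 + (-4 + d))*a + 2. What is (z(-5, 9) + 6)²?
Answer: 484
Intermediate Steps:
z(a, d) = 2 + a*(-3 + d) (z(a, d) = (-3 + d)*a + 2 = a*(-3 + d) + 2 = 2 + a*(-3 + d))
(z(-5, 9) + 6)² = ((2 - 3*(-5) - 5*9) + 6)² = ((2 + 15 - 45) + 6)² = (-28 + 6)² = (-22)² = 484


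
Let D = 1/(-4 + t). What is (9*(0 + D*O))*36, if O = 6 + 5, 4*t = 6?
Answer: -7128/5 ≈ -1425.6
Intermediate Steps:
t = 3/2 (t = (¼)*6 = 3/2 ≈ 1.5000)
O = 11
D = -⅖ (D = 1/(-4 + 3/2) = 1/(-5/2) = -⅖ ≈ -0.40000)
(9*(0 + D*O))*36 = (9*(0 - ⅖*11))*36 = (9*(0 - 22/5))*36 = (9*(-22/5))*36 = -198/5*36 = -7128/5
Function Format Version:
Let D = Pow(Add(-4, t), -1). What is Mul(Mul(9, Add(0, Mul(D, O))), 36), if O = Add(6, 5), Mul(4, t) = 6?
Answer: Rational(-7128, 5) ≈ -1425.6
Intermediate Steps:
t = Rational(3, 2) (t = Mul(Rational(1, 4), 6) = Rational(3, 2) ≈ 1.5000)
O = 11
D = Rational(-2, 5) (D = Pow(Add(-4, Rational(3, 2)), -1) = Pow(Rational(-5, 2), -1) = Rational(-2, 5) ≈ -0.40000)
Mul(Mul(9, Add(0, Mul(D, O))), 36) = Mul(Mul(9, Add(0, Mul(Rational(-2, 5), 11))), 36) = Mul(Mul(9, Add(0, Rational(-22, 5))), 36) = Mul(Mul(9, Rational(-22, 5)), 36) = Mul(Rational(-198, 5), 36) = Rational(-7128, 5)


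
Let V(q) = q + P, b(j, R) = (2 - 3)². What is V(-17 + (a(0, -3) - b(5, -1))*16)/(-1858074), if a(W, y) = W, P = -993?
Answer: 171/309679 ≈ 0.00055218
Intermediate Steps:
b(j, R) = 1 (b(j, R) = (-1)² = 1)
V(q) = -993 + q (V(q) = q - 993 = -993 + q)
V(-17 + (a(0, -3) - b(5, -1))*16)/(-1858074) = (-993 + (-17 + (0 - 1*1)*16))/(-1858074) = (-993 + (-17 + (0 - 1)*16))*(-1/1858074) = (-993 + (-17 - 1*16))*(-1/1858074) = (-993 + (-17 - 16))*(-1/1858074) = (-993 - 33)*(-1/1858074) = -1026*(-1/1858074) = 171/309679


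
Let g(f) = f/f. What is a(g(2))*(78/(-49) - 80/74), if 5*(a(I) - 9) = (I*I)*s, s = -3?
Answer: -29076/1295 ≈ -22.453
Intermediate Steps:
g(f) = 1
a(I) = 9 - 3*I²/5 (a(I) = 9 + ((I*I)*(-3))/5 = 9 + (I²*(-3))/5 = 9 + (-3*I²)/5 = 9 - 3*I²/5)
a(g(2))*(78/(-49) - 80/74) = (9 - ⅗*1²)*(78/(-49) - 80/74) = (9 - ⅗*1)*(78*(-1/49) - 80*1/74) = (9 - ⅗)*(-78/49 - 40/37) = (42/5)*(-4846/1813) = -29076/1295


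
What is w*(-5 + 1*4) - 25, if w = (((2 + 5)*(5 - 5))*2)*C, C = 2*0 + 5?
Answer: -25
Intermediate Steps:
C = 5 (C = 0 + 5 = 5)
w = 0 (w = (((2 + 5)*(5 - 5))*2)*5 = ((7*0)*2)*5 = (0*2)*5 = 0*5 = 0)
w*(-5 + 1*4) - 25 = 0*(-5 + 1*4) - 25 = 0*(-5 + 4) - 25 = 0*(-1) - 25 = 0 - 25 = -25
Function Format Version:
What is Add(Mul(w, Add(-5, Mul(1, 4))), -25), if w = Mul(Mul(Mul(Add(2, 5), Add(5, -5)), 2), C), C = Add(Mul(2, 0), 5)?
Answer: -25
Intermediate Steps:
C = 5 (C = Add(0, 5) = 5)
w = 0 (w = Mul(Mul(Mul(Add(2, 5), Add(5, -5)), 2), 5) = Mul(Mul(Mul(7, 0), 2), 5) = Mul(Mul(0, 2), 5) = Mul(0, 5) = 0)
Add(Mul(w, Add(-5, Mul(1, 4))), -25) = Add(Mul(0, Add(-5, Mul(1, 4))), -25) = Add(Mul(0, Add(-5, 4)), -25) = Add(Mul(0, -1), -25) = Add(0, -25) = -25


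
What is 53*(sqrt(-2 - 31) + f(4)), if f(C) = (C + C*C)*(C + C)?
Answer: 8480 + 53*I*sqrt(33) ≈ 8480.0 + 304.46*I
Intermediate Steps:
f(C) = 2*C*(C + C**2) (f(C) = (C + C**2)*(2*C) = 2*C*(C + C**2))
53*(sqrt(-2 - 31) + f(4)) = 53*(sqrt(-2 - 31) + 2*4**2*(1 + 4)) = 53*(sqrt(-33) + 2*16*5) = 53*(I*sqrt(33) + 160) = 53*(160 + I*sqrt(33)) = 8480 + 53*I*sqrt(33)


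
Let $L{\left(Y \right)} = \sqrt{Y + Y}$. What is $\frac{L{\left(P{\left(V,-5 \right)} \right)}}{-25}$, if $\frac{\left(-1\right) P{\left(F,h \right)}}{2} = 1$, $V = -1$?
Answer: $- \frac{2 i}{25} \approx - 0.08 i$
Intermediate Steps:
$P{\left(F,h \right)} = -2$ ($P{\left(F,h \right)} = \left(-2\right) 1 = -2$)
$L{\left(Y \right)} = \sqrt{2} \sqrt{Y}$ ($L{\left(Y \right)} = \sqrt{2 Y} = \sqrt{2} \sqrt{Y}$)
$\frac{L{\left(P{\left(V,-5 \right)} \right)}}{-25} = \frac{\sqrt{2} \sqrt{-2}}{-25} = - \frac{\sqrt{2} i \sqrt{2}}{25} = - \frac{2 i}{25}$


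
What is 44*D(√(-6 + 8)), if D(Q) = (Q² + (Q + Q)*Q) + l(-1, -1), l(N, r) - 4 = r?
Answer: 396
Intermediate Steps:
l(N, r) = 4 + r
D(Q) = 3 + 3*Q² (D(Q) = (Q² + (Q + Q)*Q) + (4 - 1) = (Q² + (2*Q)*Q) + 3 = (Q² + 2*Q²) + 3 = 3*Q² + 3 = 3 + 3*Q²)
44*D(√(-6 + 8)) = 44*(3 + 3*(√(-6 + 8))²) = 44*(3 + 3*(√2)²) = 44*(3 + 3*2) = 44*(3 + 6) = 44*9 = 396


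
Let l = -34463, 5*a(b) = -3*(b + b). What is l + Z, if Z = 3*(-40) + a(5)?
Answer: -34589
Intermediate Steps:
a(b) = -6*b/5 (a(b) = (-3*(b + b))/5 = (-6*b)/5 = -6*b/5)
Z = -126 (Z = 3*(-40) - 6/5*5 = -120 - 6 = -126)
l + Z = -34463 - 126 = -34589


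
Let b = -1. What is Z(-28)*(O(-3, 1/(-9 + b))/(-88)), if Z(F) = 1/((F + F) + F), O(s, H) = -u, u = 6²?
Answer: -3/616 ≈ -0.0048701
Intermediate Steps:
u = 36
O(s, H) = -36 (O(s, H) = -1*36 = -36)
Z(F) = 1/(3*F) (Z(F) = 1/(2*F + F) = 1/(3*F))
Z(-28)*(O(-3, 1/(-9 + b))/(-88)) = ((⅓)/(-28))*(-36/(-88)) = ((⅓)*(-1/28))*(-36*(-1/88)) = -1/84*9/22 = -3/616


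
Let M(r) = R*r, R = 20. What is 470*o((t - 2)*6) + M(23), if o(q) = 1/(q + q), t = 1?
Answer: 2525/6 ≈ 420.83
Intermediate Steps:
M(r) = 20*r
o(q) = 1/(2*q)
470*o((t - 2)*6) + M(23) = 470*(1/(2*(((1 - 2)*6)))) + 20*23 = 470*(1/(2*((-1*6)))) + 460 = 470*((1/2)/(-6)) + 460 = 470*((1/2)*(-1/6)) + 460 = 470*(-1/12) + 460 = -235/6 + 460 = 2525/6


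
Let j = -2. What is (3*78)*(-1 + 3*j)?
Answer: -1638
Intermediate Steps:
(3*78)*(-1 + 3*j) = (3*78)*(-1 + 3*(-2)) = 234*(-1 - 6) = 234*(-7) = -1638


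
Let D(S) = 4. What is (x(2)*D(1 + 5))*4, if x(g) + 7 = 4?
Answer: -48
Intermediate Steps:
x(g) = -3 (x(g) = -7 + 4 = -3)
(x(2)*D(1 + 5))*4 = -3*4*4 = -12*4 = -48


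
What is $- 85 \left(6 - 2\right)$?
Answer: $-340$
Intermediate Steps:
$- 85 \left(6 - 2\right) = \left(-85\right) 4 = -340$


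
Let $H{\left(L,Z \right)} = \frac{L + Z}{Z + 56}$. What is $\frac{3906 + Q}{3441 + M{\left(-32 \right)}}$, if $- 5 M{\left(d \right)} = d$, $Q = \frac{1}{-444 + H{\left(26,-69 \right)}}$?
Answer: $\frac{111887305}{98750773} \approx 1.133$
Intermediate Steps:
$H{\left(L,Z \right)} = \frac{L + Z}{56 + Z}$
$Q = - \frac{13}{5729}$ ($Q = \frac{1}{-444 + \frac{26 - 69}{56 - 69}} = \frac{1}{-444 + \frac{1}{-13} \left(-43\right)} = \frac{1}{-444 - - \frac{43}{13}} = \frac{1}{-444 + \frac{43}{13}} = \frac{1}{- \frac{5729}{13}} = - \frac{13}{5729} \approx -0.0022692$)
$M{\left(d \right)} = - \frac{d}{5}$
$\frac{3906 + Q}{3441 + M{\left(-32 \right)}} = \frac{3906 - \frac{13}{5729}}{3441 - - \frac{32}{5}} = \frac{22377461}{5729 \left(3441 + \frac{32}{5}\right)} = \frac{22377461}{5729 \cdot \frac{17237}{5}} = \frac{22377461}{5729} \cdot \frac{5}{17237} = \frac{111887305}{98750773}$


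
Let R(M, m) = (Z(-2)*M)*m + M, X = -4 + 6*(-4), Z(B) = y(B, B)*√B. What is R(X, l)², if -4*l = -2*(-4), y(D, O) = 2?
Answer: -24304 - 6272*I*√2 ≈ -24304.0 - 8870.0*I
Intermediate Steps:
Z(B) = 2*√B
X = -28 (X = -4 - 24 = -28)
l = -2 (l = -(-1)*(-4)/2 = -¼*8 = -2)
R(M, m) = M + 2*I*M*m*√2 (R(M, m) = ((2*√(-2))*M)*m + M = ((2*(I*√2))*M)*m + M = ((2*I*√2)*M)*m + M = (2*I*M*√2)*m + M = 2*I*M*m*√2 + M = M + 2*I*M*m*√2)
R(X, l)² = (-28*(1 + 2*I*(-2)*√2))² = (-28*(1 - 4*I*√2))² = (-28 + 112*I*√2)²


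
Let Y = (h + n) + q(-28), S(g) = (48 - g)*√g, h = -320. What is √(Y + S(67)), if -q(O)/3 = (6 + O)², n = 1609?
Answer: √(-163 - 19*√67) ≈ 17.847*I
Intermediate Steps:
q(O) = -3*(6 + O)²
S(g) = √g*(48 - g)
Y = -163 (Y = (-320 + 1609) - 3*(6 - 28)² = 1289 - 3*(-22)² = 1289 - 3*484 = 1289 - 1452 = -163)
√(Y + S(67)) = √(-163 + √67*(48 - 1*67)) = √(-163 + √67*(48 - 67)) = √(-163 + √67*(-19)) = √(-163 - 19*√67)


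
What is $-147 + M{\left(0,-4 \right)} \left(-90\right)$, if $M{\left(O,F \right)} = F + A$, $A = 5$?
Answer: $-237$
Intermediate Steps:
$M{\left(O,F \right)} = 5 + F$ ($M{\left(O,F \right)} = F + 5 = 5 + F$)
$-147 + M{\left(0,-4 \right)} \left(-90\right) = -147 + \left(5 - 4\right) \left(-90\right) = -147 + 1 \left(-90\right) = -147 - 90 = -237$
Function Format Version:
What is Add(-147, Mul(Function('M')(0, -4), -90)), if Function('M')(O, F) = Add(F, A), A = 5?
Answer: -237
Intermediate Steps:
Function('M')(O, F) = Add(5, F) (Function('M')(O, F) = Add(F, 5) = Add(5, F))
Add(-147, Mul(Function('M')(0, -4), -90)) = Add(-147, Mul(Add(5, -4), -90)) = Add(-147, Mul(1, -90)) = Add(-147, -90) = -237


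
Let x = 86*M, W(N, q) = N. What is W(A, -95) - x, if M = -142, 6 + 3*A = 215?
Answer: 36845/3 ≈ 12282.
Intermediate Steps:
A = 209/3 (A = -2 + (⅓)*215 = -2 + 215/3 = 209/3 ≈ 69.667)
x = -12212 (x = 86*(-142) = -12212)
W(A, -95) - x = 209/3 - 1*(-12212) = 209/3 + 12212 = 36845/3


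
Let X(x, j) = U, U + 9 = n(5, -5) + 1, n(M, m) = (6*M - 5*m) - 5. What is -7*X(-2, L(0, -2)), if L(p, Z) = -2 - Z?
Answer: -294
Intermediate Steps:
n(M, m) = -5 - 5*m + 6*M (n(M, m) = (-5*m + 6*M) - 5 = -5 - 5*m + 6*M)
U = 42 (U = -9 + ((-5 - 5*(-5) + 6*5) + 1) = -9 + ((-5 + 25 + 30) + 1) = -9 + (50 + 1) = -9 + 51 = 42)
X(x, j) = 42
-7*X(-2, L(0, -2)) = -7*42 = -294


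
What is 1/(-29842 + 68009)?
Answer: 1/38167 ≈ 2.6201e-5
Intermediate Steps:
1/(-29842 + 68009) = 1/38167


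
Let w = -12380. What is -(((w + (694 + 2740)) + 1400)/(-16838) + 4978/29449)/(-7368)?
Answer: 51006953/608918857736 ≈ 8.3766e-5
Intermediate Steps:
-(((w + (694 + 2740)) + 1400)/(-16838) + 4978/29449)/(-7368) = -(((-12380 + (694 + 2740)) + 1400)/(-16838) + 4978/29449)/(-7368) = -(((-12380 + 3434) + 1400)*(-1/16838) + 4978*(1/29449))*(-1)/7368 = -((-8946 + 1400)*(-1/16838) + 4978/29449)*(-1)/7368 = -(-7546*(-1/16838) + 4978/29449)*(-1)/7368 = -(3773/8419 + 4978/29449)*(-1)/7368 = -153020859*(-1)/(247931131*7368) = -1*(-51006953/608918857736) = 51006953/608918857736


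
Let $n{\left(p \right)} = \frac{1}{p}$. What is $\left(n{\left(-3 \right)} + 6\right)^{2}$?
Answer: $\frac{289}{9} \approx 32.111$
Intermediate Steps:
$\left(n{\left(-3 \right)} + 6\right)^{2} = \left(\frac{1}{-3} + 6\right)^{2} = \left(- \frac{1}{3} + 6\right)^{2} = \left(\frac{17}{3}\right)^{2} = \frac{289}{9}$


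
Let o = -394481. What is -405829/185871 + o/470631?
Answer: -4195528350/1388518327 ≈ -3.0216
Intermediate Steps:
-405829/185871 + o/470631 = -405829/185871 - 394481/470631 = -4195528350/1388518327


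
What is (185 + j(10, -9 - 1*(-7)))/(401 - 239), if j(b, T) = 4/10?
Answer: 103/90 ≈ 1.1444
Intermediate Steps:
j(b, T) = 2/5 (j(b, T) = 4*(1/10) = 2/5)
(185 + j(10, -9 - 1*(-7)))/(401 - 239) = (185 + 2/5)/(401 - 239) = (927/5)/162 = (927/5)*(1/162) = 103/90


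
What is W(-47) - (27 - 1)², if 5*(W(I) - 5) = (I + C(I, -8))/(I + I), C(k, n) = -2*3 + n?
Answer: -315309/470 ≈ -670.87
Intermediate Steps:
C(k, n) = -6 + n
W(I) = 5 + (-14 + I)/(10*I) (W(I) = 5 + ((I + (-6 - 8))/(I + I))/5 = 5 + ((I - 14)/((2*I)))/5 = 5 + ((-14 + I)*(1/(2*I)))/5 = 5 + ((-14 + I)/(2*I))/5 = 5 + (-14 + I)/(10*I))
W(-47) - (27 - 1)² = (⅒)*(-14 + 51*(-47))/(-47) - (27 - 1)² = (⅒)*(-1/47)*(-14 - 2397) - 1*26² = (⅒)*(-1/47)*(-2411) - 1*676 = 2411/470 - 676 = -315309/470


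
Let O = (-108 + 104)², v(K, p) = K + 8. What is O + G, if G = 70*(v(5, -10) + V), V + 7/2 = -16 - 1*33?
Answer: -2749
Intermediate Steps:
v(K, p) = 8 + K
V = -105/2 (V = -7/2 + (-16 - 1*33) = -7/2 + (-16 - 33) = -7/2 - 49 = -105/2 ≈ -52.500)
G = -2765 (G = 70*((8 + 5) - 105/2) = 70*(13 - 105/2) = 70*(-79/2) = -2765)
O = 16 (O = (-4)² = 16)
O + G = 16 - 2765 = -2749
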